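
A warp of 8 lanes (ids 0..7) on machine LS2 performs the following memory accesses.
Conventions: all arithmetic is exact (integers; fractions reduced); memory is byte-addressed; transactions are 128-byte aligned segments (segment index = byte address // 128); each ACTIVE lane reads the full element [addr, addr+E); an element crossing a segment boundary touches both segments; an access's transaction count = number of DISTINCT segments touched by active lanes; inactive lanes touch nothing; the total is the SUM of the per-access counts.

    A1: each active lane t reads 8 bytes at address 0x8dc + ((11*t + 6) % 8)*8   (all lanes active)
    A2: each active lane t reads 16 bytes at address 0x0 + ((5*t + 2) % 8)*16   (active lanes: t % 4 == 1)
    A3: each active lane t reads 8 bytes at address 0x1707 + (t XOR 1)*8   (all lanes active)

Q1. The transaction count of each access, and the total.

A1: 2 transactions
A2: 1 transaction
A3: 1 transaction

Answer: 2,1,1; total 4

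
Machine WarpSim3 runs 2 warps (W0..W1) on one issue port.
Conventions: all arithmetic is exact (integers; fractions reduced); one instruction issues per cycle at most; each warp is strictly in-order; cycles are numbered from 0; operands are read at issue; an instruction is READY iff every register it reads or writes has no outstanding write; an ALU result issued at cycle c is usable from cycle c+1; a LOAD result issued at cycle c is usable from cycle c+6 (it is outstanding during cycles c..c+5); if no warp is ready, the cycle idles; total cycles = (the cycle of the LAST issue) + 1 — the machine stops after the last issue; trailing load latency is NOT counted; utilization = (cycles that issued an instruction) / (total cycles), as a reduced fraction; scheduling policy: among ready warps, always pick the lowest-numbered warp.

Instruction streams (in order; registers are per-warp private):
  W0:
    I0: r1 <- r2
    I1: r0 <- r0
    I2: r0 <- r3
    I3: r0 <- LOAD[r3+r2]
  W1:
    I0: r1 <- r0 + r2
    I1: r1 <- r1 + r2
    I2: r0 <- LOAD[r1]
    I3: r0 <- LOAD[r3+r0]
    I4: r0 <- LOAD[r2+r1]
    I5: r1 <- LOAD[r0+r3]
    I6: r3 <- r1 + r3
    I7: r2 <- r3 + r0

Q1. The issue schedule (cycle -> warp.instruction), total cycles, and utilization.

cycle 0: W0.I0
cycle 1: W0.I1
cycle 2: W0.I2
cycle 3: W0.I3
cycle 4: W1.I0
cycle 5: W1.I1
cycle 6: W1.I2
cycle 7: idle
cycle 8: idle
cycle 9: idle
cycle 10: idle
cycle 11: idle
cycle 12: W1.I3
cycle 13: idle
cycle 14: idle
cycle 15: idle
cycle 16: idle
cycle 17: idle
cycle 18: W1.I4
cycle 19: idle
cycle 20: idle
cycle 21: idle
cycle 22: idle
cycle 23: idle
cycle 24: W1.I5
cycle 25: idle
cycle 26: idle
cycle 27: idle
cycle 28: idle
cycle 29: idle
cycle 30: W1.I6
cycle 31: W1.I7

Answer: 32 cycles, utilization 3/8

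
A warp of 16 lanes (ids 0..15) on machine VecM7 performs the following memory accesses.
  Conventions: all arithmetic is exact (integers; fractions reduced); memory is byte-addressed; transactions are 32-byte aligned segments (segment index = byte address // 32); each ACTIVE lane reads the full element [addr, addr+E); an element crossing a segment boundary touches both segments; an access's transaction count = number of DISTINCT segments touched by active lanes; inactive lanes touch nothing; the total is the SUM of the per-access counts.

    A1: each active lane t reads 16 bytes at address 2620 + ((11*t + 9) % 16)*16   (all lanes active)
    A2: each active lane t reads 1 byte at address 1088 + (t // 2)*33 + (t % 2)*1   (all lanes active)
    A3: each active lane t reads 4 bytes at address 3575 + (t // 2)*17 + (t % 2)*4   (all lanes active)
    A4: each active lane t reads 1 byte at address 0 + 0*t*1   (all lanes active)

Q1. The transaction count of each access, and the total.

A1: 9 transactions
A2: 8 transactions
A3: 5 transactions
A4: 1 transaction

Answer: 9,8,5,1; total 23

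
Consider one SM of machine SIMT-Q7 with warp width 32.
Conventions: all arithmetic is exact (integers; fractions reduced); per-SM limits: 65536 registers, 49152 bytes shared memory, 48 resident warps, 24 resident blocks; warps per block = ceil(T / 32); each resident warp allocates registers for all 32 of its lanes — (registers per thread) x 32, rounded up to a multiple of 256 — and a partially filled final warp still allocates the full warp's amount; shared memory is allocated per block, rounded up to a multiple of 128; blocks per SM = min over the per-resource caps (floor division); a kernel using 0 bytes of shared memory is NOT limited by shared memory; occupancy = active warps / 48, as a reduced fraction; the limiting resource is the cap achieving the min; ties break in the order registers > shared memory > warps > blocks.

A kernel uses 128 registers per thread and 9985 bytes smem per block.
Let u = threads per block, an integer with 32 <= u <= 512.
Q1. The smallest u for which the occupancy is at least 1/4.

Answer: u = 65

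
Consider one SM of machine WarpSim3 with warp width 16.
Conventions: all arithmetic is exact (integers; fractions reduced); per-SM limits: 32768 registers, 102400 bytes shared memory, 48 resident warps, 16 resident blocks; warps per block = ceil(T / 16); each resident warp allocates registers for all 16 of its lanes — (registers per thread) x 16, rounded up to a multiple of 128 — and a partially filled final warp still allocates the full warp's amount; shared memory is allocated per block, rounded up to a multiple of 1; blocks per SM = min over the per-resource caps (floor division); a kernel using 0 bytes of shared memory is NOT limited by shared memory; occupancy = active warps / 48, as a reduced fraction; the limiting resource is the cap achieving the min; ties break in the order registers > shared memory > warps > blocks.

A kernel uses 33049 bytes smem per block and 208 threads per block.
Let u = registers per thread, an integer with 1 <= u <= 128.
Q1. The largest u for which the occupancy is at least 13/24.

Answer: u = 72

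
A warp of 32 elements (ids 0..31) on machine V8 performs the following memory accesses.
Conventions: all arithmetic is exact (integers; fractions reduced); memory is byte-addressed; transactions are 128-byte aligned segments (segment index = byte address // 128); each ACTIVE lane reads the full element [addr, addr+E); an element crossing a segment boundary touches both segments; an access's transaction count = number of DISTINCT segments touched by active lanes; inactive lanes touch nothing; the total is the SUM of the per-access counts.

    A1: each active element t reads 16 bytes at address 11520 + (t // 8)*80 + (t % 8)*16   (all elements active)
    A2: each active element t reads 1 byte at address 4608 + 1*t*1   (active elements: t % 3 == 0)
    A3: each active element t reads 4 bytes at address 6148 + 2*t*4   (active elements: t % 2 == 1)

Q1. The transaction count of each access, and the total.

A1: 3 transactions
A2: 1 transaction
A3: 2 transactions

Answer: 3,1,2; total 6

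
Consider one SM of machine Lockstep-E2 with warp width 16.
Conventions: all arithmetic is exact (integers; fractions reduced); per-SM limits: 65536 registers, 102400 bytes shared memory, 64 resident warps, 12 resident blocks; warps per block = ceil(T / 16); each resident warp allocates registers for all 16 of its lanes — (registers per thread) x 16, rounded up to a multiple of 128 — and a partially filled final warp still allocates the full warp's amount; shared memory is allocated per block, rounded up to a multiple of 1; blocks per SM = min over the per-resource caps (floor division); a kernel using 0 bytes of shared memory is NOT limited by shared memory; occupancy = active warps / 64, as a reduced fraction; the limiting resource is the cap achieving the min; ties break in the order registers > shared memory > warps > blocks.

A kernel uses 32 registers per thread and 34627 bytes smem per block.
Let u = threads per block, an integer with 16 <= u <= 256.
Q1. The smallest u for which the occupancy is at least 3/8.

Answer: u = 177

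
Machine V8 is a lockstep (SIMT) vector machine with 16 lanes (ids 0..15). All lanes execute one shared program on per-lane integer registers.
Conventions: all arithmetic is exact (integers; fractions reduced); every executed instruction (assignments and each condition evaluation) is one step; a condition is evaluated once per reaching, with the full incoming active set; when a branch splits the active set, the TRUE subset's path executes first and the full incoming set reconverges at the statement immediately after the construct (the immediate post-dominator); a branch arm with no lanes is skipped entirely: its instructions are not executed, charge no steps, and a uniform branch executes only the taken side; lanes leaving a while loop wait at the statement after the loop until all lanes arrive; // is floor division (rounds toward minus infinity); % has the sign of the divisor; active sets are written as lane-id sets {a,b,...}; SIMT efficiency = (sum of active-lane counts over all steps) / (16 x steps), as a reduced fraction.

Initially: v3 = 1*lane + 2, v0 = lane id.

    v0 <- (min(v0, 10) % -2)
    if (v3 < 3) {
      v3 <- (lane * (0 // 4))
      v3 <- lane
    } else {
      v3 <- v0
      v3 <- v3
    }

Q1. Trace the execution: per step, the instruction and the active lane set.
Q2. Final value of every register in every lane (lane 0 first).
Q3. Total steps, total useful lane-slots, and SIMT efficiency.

step 0: v0 <- (min(v0, 10) % -2)     {0,1,2,3,4,5,6,7,8,9,10,11,12,13,14,15}
step 1: eval (v3 < 3)                {0,1,2,3,4,5,6,7,8,9,10,11,12,13,14,15}
step 2: v3 <- (lane * (0 // 4))      {0}
step 3: v3 <- lane                   {0}
step 4: v3 <- v0                     {1,2,3,4,5,6,7,8,9,10,11,12,13,14,15}
step 5: v3 <- v3                     {1,2,3,4,5,6,7,8,9,10,11,12,13,14,15}

Answer: 6 steps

v3: 0,-1,0,-1,0,-1,0,-1,0,-1,0,0,0,0,0,0
v0: 0,-1,0,-1,0,-1,0,-1,0,-1,0,0,0,0,0,0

steps = 6; useful = 64; efficiency = 64/96 = 2/3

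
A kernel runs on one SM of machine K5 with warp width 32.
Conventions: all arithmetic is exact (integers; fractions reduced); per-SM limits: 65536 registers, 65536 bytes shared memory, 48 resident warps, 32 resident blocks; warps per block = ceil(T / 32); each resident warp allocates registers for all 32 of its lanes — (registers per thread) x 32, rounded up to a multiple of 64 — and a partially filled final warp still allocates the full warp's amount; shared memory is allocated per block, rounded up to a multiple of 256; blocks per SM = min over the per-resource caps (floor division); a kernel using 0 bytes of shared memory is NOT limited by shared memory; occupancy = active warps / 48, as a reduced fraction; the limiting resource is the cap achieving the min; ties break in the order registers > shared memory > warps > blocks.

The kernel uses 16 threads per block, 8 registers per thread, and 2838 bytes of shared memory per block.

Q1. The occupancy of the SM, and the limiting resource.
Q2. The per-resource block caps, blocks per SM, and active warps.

Answer: occupancy 7/16, limited by shared memory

registers: 256 blocks
shared memory: 21 blocks
warps: 48 blocks
blocks: 32 blocks

Answer: 21 blocks, 21 active warps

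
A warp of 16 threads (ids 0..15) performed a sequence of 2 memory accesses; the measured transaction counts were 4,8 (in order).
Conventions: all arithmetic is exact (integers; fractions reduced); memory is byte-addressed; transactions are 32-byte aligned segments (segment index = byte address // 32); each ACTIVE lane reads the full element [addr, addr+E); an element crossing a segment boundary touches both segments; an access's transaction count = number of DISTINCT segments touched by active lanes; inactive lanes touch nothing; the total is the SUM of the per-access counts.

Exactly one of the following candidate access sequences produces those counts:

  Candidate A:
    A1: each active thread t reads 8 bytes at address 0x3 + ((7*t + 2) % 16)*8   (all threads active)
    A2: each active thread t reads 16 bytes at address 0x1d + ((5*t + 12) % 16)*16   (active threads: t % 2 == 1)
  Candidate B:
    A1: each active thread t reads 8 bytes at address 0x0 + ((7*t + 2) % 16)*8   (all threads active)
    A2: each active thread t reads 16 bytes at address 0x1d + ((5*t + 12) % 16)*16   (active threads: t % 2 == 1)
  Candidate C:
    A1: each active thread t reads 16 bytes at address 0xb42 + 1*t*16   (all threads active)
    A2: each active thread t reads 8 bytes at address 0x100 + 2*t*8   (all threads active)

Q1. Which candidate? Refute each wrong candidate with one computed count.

A: A1 gives 5 transactions, not 4
C: A1 gives 9 transactions, not 4
B: all counts match (4,8)

Answer: B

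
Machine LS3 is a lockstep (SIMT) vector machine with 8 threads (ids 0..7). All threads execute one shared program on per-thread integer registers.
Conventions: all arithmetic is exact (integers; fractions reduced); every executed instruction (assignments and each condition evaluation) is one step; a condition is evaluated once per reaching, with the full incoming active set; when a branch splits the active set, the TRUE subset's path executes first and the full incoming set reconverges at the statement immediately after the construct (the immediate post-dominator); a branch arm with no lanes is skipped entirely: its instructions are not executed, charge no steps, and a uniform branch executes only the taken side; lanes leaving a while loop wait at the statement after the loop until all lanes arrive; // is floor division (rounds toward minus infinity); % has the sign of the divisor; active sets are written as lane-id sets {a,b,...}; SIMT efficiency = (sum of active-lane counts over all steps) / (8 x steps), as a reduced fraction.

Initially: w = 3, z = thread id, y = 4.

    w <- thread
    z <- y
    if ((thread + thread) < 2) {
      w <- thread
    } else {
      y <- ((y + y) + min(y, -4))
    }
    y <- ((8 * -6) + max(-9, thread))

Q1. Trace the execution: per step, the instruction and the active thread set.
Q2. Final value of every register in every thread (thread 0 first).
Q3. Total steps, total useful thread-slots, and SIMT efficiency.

step 0: w <- thread                  {0,1,2,3,4,5,6,7}
step 1: z <- y                       {0,1,2,3,4,5,6,7}
step 2: eval ((thread + thread) < 2) {0,1,2,3,4,5,6,7}
step 3: w <- thread                  {0}
step 4: y <- ((y + y) + min(y, -4))  {1,2,3,4,5,6,7}
step 5: y <- ((8 * -6) + max(-9, thread)) {0,1,2,3,4,5,6,7}

Answer: 6 steps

w: 0,1,2,3,4,5,6,7
z: 4,4,4,4,4,4,4,4
y: -48,-47,-46,-45,-44,-43,-42,-41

steps = 6; useful = 40; efficiency = 40/48 = 5/6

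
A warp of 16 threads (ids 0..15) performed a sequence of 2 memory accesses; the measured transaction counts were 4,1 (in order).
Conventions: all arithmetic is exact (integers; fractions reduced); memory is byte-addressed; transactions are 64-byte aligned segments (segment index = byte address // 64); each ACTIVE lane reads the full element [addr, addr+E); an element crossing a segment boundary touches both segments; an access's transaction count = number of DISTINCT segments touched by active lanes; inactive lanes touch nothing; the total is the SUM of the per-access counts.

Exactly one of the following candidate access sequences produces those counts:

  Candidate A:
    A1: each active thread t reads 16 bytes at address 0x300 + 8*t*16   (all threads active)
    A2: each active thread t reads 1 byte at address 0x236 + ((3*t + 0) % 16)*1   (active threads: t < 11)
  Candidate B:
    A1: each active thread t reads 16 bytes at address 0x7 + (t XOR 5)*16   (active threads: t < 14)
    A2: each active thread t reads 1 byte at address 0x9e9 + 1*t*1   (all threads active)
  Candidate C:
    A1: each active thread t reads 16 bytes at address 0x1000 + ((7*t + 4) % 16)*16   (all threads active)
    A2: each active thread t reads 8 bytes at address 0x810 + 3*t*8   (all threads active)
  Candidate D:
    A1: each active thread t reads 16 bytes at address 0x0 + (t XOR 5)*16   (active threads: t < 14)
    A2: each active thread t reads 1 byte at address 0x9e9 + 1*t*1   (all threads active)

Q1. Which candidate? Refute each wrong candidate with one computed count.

A: A1 gives 16 transactions, not 4
B: A1 gives 5 transactions, not 4
C: A2 gives 6 transactions, not 1
D: all counts match (4,1)

Answer: D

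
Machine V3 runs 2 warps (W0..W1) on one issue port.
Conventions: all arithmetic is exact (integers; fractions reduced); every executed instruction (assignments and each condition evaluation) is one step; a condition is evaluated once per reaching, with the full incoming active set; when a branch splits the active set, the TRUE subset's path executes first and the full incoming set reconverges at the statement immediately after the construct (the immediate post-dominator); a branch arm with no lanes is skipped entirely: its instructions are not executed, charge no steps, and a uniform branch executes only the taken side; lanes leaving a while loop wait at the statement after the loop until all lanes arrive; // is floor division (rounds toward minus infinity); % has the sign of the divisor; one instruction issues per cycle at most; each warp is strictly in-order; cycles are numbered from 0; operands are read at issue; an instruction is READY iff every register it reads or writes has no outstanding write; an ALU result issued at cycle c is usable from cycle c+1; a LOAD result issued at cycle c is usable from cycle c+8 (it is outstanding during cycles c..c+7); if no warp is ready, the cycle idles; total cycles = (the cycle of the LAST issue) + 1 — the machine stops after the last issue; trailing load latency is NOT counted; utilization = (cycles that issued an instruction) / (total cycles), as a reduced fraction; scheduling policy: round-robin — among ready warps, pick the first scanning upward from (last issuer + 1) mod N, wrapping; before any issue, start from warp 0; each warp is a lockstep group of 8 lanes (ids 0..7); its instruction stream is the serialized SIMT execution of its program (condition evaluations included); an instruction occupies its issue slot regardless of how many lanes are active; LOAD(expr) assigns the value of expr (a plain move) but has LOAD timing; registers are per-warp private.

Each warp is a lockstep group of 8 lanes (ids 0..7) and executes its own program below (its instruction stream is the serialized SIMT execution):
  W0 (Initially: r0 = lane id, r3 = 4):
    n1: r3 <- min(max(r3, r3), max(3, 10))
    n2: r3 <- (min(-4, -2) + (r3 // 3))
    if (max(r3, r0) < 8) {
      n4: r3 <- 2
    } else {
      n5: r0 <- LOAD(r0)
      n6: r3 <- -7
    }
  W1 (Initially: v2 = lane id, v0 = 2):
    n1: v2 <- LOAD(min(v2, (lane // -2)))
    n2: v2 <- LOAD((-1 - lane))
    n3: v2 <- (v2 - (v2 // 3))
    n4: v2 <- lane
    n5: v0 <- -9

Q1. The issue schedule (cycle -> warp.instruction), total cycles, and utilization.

cycle 0: W0.I0
cycle 1: W1.I0
cycle 2: W0.I1
cycle 3: W0.I2
cycle 4: W0.I3
cycle 5: idle
cycle 6: idle
cycle 7: idle
cycle 8: idle
cycle 9: W1.I1
cycle 10: idle
cycle 11: idle
cycle 12: idle
cycle 13: idle
cycle 14: idle
cycle 15: idle
cycle 16: idle
cycle 17: W1.I2
cycle 18: W1.I3
cycle 19: W1.I4

Answer: 20 cycles, utilization 9/20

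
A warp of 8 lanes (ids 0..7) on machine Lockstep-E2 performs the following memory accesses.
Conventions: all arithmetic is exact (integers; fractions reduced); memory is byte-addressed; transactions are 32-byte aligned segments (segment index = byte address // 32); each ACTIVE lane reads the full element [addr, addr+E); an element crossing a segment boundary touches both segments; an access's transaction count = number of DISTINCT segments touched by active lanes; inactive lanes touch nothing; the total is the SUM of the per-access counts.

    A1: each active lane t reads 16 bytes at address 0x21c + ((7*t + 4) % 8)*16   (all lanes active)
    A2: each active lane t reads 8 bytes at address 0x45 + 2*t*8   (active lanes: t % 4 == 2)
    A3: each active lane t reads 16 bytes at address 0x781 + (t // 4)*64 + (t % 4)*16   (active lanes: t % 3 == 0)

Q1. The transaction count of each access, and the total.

A1: 5 transactions
A2: 2 transactions
A3: 4 transactions

Answer: 5,2,4; total 11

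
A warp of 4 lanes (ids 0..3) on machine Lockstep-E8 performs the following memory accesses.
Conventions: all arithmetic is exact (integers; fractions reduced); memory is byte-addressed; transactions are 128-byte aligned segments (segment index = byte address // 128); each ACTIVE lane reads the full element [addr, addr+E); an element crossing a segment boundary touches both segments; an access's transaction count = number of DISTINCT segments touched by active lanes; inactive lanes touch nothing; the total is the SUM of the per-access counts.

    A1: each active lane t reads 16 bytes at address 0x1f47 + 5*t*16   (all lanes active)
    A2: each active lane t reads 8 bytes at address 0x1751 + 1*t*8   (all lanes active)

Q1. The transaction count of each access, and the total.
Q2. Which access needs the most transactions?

A1: 3 transactions
A2: 1 transaction

Answer: 3,1; total 4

Answer: A1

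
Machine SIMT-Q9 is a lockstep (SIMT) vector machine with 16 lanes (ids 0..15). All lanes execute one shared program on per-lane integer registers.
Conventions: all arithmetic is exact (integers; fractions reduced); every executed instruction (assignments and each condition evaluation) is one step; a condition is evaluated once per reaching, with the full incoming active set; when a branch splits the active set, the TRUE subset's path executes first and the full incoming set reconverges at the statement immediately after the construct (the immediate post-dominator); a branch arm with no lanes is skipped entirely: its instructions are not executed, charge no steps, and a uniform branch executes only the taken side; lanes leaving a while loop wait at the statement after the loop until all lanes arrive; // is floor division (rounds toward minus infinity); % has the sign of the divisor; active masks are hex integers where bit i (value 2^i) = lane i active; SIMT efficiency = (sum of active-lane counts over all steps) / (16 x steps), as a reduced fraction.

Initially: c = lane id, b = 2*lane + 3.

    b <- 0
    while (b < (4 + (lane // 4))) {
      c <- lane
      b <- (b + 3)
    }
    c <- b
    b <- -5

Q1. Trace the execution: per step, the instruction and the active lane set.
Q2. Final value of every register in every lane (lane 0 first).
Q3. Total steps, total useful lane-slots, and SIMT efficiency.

step 0: b <- 0                       0xffff
step 1: eval (b < (4 + (lane // 4))) 0xffff
step 2: c <- lane                    0xffff
step 3: b <- (b + 3)                 0xffff
step 4: eval (b < (4 + (lane // 4))) 0xffff
step 5: c <- lane                    0xffff
step 6: b <- (b + 3)                 0xffff
step 7: eval (b < (4 + (lane // 4))) 0xffff
step 8: c <- lane                    0xf000
step 9: b <- (b + 3)                 0xf000
step 10: eval (b < (4 + (lane // 4))) 0xf000
step 11: c <- b                       0xffff
step 12: b <- -5                      0xffff

Answer: 13 steps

c: 6,6,6,6,6,6,6,6,6,6,6,6,9,9,9,9
b: -5,-5,-5,-5,-5,-5,-5,-5,-5,-5,-5,-5,-5,-5,-5,-5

steps = 13; useful = 172; efficiency = 172/208 = 43/52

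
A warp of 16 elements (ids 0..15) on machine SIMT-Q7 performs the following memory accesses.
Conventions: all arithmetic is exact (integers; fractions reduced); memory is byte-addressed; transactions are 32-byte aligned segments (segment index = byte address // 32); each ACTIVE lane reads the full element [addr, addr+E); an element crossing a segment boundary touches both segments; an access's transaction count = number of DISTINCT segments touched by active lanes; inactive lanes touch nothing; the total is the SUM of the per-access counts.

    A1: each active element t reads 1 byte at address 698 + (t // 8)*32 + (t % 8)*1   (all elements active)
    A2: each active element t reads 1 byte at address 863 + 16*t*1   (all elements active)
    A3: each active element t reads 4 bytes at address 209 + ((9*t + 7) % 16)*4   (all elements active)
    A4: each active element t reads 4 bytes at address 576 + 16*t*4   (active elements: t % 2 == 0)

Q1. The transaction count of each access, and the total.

A1: 3 transactions
A2: 9 transactions
A3: 3 transactions
A4: 8 transactions

Answer: 3,9,3,8; total 23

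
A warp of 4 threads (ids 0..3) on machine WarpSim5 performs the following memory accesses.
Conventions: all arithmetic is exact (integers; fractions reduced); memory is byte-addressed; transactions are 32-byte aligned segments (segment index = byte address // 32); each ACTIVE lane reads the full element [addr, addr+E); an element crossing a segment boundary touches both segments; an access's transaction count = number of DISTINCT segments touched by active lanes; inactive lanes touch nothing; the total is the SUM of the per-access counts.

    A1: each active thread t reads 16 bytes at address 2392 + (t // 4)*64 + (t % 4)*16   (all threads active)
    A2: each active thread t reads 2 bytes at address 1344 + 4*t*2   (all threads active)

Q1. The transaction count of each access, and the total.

A1: 3 transactions
A2: 1 transaction

Answer: 3,1; total 4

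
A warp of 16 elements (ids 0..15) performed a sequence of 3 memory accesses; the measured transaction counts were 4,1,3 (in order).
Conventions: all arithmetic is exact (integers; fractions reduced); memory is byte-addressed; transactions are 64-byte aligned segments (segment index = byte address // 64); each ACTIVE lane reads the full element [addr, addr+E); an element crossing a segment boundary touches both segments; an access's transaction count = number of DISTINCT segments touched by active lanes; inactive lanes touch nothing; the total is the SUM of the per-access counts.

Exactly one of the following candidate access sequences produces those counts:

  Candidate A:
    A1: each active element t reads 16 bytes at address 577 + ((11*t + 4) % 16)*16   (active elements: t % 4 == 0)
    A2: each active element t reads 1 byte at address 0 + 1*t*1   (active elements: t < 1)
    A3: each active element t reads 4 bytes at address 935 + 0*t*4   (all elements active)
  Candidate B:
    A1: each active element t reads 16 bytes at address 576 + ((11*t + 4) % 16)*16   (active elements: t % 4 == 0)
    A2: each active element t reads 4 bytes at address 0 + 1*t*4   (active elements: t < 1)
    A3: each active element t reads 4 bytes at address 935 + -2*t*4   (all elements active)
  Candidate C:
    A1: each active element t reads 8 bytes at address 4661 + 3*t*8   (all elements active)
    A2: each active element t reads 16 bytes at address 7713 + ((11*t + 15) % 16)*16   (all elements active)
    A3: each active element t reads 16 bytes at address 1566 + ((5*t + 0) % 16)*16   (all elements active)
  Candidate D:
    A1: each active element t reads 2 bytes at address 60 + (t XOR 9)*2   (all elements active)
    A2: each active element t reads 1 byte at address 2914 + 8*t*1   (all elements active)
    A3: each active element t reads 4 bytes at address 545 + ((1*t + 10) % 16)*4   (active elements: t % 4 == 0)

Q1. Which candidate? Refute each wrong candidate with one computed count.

A: A3 gives 1 transaction, not 3
C: A1 gives 7 transactions, not 4
D: A1 gives 2 transactions, not 4
B: all counts match (4,1,3)

Answer: B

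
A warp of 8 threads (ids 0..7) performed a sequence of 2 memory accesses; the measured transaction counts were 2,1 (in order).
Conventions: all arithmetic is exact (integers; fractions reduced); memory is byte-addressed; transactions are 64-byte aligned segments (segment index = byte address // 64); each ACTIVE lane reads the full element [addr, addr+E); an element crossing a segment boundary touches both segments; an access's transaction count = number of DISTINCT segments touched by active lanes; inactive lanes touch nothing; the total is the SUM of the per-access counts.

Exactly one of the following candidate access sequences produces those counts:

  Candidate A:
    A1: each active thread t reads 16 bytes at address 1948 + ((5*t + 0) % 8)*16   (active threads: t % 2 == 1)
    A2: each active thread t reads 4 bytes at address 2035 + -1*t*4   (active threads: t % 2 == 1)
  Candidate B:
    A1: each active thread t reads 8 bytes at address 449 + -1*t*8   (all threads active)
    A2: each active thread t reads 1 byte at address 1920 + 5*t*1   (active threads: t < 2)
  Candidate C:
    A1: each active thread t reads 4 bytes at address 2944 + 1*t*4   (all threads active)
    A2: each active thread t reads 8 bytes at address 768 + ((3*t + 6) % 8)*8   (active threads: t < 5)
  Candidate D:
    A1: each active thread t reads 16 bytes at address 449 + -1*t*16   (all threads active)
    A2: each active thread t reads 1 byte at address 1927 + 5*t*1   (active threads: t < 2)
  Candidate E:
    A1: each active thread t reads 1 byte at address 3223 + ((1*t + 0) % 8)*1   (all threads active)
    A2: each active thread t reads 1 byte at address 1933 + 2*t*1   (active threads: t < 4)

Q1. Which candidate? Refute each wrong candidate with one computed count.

A: A1 gives 3 transactions, not 2
C: A1 gives 1 transaction, not 2
D: A1 gives 3 transactions, not 2
E: A1 gives 1 transaction, not 2
B: all counts match (2,1)

Answer: B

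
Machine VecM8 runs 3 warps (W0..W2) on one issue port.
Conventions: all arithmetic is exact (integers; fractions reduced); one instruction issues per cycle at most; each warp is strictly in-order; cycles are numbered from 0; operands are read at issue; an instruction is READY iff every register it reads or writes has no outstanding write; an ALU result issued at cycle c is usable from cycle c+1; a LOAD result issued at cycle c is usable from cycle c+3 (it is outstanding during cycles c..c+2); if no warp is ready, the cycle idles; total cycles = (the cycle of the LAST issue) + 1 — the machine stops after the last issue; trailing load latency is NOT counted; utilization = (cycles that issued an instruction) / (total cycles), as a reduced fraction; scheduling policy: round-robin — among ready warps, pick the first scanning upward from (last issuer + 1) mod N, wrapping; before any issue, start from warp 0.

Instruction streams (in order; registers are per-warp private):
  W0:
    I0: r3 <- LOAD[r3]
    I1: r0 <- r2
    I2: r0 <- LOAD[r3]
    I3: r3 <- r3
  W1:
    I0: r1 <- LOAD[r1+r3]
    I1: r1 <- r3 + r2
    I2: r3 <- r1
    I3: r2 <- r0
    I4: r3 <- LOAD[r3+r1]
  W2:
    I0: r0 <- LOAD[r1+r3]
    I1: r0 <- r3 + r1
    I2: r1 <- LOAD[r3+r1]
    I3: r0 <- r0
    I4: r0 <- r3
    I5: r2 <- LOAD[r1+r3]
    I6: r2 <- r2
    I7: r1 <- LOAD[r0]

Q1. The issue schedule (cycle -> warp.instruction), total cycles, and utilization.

cycle 0: W0.I0
cycle 1: W1.I0
cycle 2: W2.I0
cycle 3: W0.I1
cycle 4: W1.I1
cycle 5: W2.I1
cycle 6: W0.I2
cycle 7: W1.I2
cycle 8: W2.I2
cycle 9: W0.I3
cycle 10: W1.I3
cycle 11: W2.I3
cycle 12: W1.I4
cycle 13: W2.I4
cycle 14: W2.I5
cycle 15: idle
cycle 16: idle
cycle 17: W2.I6
cycle 18: W2.I7

Answer: 19 cycles, utilization 17/19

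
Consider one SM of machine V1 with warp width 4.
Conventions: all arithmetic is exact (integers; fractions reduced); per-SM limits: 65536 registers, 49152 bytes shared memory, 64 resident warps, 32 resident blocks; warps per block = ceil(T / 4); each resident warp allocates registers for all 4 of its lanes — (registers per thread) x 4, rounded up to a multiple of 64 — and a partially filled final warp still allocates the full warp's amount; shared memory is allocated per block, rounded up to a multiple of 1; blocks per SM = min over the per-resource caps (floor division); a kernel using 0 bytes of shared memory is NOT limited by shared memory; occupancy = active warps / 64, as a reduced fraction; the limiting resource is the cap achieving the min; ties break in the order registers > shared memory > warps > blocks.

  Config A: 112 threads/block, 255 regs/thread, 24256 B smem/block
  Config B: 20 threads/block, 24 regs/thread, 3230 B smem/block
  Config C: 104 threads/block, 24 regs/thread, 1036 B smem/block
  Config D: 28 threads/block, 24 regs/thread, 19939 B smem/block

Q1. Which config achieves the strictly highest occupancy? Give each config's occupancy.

occupancies: A 7/8, B 15/16, C 13/16, D 7/32

Answer: B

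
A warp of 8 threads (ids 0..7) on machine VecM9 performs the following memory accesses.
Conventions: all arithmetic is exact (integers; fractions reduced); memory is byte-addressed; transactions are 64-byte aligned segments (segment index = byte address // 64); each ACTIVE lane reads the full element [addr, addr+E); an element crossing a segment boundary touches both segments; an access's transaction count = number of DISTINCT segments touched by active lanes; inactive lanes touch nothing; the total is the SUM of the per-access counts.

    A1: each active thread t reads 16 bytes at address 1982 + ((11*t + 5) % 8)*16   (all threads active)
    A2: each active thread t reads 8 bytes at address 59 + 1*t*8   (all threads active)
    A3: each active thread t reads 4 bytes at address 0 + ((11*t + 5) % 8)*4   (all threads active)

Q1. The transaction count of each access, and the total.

A1: 3 transactions
A2: 2 transactions
A3: 1 transaction

Answer: 3,2,1; total 6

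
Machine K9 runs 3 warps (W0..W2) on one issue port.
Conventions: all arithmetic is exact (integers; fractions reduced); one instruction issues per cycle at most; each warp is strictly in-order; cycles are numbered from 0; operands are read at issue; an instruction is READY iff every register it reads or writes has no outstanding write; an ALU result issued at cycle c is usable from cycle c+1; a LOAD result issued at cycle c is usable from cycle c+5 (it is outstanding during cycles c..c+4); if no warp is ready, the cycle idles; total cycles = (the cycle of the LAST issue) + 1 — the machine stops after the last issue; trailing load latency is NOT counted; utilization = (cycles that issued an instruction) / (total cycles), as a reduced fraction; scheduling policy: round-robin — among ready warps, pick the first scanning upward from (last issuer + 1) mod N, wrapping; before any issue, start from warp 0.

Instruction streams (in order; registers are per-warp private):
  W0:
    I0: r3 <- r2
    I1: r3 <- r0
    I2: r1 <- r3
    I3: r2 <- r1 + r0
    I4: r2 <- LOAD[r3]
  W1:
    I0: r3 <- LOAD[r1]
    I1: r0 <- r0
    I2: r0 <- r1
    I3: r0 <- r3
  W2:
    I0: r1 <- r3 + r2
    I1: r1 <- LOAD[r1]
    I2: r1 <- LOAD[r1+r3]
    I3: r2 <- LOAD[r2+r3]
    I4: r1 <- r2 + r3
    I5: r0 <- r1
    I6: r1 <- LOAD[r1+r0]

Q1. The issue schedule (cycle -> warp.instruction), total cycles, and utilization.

cycle 0: W0.I0
cycle 1: W1.I0
cycle 2: W2.I0
cycle 3: W0.I1
cycle 4: W1.I1
cycle 5: W2.I1
cycle 6: W0.I2
cycle 7: W1.I2
cycle 8: W0.I3
cycle 9: W1.I3
cycle 10: W2.I2
cycle 11: W0.I4
cycle 12: W2.I3
cycle 13: idle
cycle 14: idle
cycle 15: idle
cycle 16: idle
cycle 17: W2.I4
cycle 18: W2.I5
cycle 19: W2.I6

Answer: 20 cycles, utilization 4/5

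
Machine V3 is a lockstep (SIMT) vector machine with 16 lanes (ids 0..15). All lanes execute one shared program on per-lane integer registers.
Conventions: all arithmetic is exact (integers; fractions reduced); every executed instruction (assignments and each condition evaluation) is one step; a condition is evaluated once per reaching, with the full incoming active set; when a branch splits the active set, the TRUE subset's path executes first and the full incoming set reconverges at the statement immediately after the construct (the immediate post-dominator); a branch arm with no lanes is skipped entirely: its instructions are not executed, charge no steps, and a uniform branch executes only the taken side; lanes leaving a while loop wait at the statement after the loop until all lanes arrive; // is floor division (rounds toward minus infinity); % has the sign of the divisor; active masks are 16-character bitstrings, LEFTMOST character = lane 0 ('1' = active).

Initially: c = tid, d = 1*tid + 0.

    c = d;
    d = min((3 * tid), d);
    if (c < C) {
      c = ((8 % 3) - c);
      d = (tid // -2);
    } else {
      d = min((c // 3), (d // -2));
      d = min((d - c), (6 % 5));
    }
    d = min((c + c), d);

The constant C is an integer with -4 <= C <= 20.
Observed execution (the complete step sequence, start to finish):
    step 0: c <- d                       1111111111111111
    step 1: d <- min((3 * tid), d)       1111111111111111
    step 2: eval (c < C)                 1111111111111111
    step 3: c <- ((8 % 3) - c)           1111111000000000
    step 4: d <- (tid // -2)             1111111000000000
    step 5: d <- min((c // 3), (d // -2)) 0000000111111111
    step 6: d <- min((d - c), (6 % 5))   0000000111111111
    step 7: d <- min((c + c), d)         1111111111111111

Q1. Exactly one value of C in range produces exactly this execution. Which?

Answer: C = 7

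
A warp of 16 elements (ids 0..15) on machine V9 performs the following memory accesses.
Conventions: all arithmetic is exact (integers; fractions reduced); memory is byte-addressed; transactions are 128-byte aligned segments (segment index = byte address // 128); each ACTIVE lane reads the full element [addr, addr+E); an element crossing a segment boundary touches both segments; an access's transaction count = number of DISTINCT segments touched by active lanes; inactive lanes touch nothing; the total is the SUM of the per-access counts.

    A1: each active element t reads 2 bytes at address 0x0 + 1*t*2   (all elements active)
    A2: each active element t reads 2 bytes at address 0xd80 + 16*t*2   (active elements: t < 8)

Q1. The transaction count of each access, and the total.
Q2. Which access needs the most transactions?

A1: 1 transaction
A2: 2 transactions

Answer: 1,2; total 3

Answer: A2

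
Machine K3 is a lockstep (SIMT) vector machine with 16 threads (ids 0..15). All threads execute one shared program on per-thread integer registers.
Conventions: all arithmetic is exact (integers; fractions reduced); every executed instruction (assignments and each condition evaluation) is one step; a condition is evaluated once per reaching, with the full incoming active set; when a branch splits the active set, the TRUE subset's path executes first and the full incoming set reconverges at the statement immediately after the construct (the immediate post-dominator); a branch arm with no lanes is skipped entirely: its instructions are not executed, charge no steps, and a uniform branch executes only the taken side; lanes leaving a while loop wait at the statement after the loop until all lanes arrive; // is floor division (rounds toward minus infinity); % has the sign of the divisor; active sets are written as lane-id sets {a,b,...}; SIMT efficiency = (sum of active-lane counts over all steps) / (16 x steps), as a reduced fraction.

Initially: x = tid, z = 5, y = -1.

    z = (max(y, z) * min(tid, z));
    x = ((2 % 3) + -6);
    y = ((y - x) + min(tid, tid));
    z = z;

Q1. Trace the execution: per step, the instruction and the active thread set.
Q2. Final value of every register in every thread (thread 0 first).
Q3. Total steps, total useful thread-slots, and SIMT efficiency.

step 0: z <- (max(y, z) * min(tid, z)) {0,1,2,3,4,5,6,7,8,9,10,11,12,13,14,15}
step 1: x <- ((2 % 3) + -6)          {0,1,2,3,4,5,6,7,8,9,10,11,12,13,14,15}
step 2: y <- ((y - x) + min(tid, tid)) {0,1,2,3,4,5,6,7,8,9,10,11,12,13,14,15}
step 3: z <- z                       {0,1,2,3,4,5,6,7,8,9,10,11,12,13,14,15}

Answer: 4 steps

x: -4,-4,-4,-4,-4,-4,-4,-4,-4,-4,-4,-4,-4,-4,-4,-4
z: 0,5,10,15,20,25,25,25,25,25,25,25,25,25,25,25
y: 3,4,5,6,7,8,9,10,11,12,13,14,15,16,17,18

steps = 4; useful = 64; efficiency = 64/64 = 1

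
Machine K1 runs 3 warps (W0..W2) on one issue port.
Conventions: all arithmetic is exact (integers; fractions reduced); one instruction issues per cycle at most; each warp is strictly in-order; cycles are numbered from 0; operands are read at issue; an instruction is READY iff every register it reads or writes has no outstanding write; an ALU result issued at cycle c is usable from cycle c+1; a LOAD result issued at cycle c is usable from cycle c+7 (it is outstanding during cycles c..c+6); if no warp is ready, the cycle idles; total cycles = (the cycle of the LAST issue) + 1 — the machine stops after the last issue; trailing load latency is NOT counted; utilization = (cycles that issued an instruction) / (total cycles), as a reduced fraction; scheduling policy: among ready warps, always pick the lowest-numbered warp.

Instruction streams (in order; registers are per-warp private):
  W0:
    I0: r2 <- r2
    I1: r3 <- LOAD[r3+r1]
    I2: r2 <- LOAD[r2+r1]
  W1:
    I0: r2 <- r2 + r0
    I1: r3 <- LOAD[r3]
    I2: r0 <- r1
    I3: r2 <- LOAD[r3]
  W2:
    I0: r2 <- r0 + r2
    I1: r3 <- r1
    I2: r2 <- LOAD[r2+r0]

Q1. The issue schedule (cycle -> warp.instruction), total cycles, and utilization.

cycle 0: W0.I0
cycle 1: W0.I1
cycle 2: W0.I2
cycle 3: W1.I0
cycle 4: W1.I1
cycle 5: W1.I2
cycle 6: W2.I0
cycle 7: W2.I1
cycle 8: W2.I2
cycle 9: idle
cycle 10: idle
cycle 11: W1.I3

Answer: 12 cycles, utilization 5/6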